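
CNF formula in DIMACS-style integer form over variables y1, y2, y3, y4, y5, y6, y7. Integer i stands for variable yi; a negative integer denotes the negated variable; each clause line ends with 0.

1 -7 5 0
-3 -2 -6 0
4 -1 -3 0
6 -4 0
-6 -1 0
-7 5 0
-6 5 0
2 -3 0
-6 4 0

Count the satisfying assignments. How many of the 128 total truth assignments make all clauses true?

19

Case analysis on y6 and y1:
  y6=T, y1=T: a clause becomes empty — 0.
  y6=T, y1=F: remaining (y2,y3,y4,y5,y7) ∈ {(F,F,T,T,F); (F,F,T,T,T); (T,F,T,T,F); (T,F,T,T,T)} — 4.
  y6=F, y1=T: y2 free; 3 ways for (y3,y4,y5,y7) × 2^1 = 6.
  y6=F, y1=F: 9 of the 32 assignments to (y2,y3,y4,y5,y7) work.
Total: 0 + 4 + 6 + 9 = 19.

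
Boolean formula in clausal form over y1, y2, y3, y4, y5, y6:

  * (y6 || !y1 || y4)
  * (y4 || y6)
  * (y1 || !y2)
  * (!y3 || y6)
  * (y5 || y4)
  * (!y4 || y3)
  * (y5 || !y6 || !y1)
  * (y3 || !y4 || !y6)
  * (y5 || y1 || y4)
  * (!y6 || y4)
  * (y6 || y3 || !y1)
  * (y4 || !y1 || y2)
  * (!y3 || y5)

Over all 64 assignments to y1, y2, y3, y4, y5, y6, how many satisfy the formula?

3

The models are:
  y1=F y2=F y3=T y4=T y5=T y6=T
  y1=T y2=F y3=T y4=T y5=T y6=T
  y1=T y2=T y3=T y4=T y5=T y6=T
Count: 3.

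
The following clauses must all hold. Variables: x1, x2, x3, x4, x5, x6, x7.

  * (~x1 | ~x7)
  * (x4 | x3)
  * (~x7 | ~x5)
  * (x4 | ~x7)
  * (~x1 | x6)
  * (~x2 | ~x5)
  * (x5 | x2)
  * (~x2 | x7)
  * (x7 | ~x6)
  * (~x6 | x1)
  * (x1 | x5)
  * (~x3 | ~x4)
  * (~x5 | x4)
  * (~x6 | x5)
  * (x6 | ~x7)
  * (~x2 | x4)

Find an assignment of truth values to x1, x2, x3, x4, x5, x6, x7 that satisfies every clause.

x1=False, x2=False, x3=False, x4=True, x5=True, x6=False, x7=False

Try x1 = False.
  then x6 is forced to False.
  then x5 is forced to True.
  then x7 is forced to False.
  then x2 is forced to False.
  then x4 is forced to True.
  then x3 is forced to False.
Every clause has at least one true literal under this assignment.
Check each clause:
  1. (~x1 | ~x7) — ~x7 is true.
  2. (x3 | x4) — x4 is true.
  3. (~x5 | ~x7) — ~x7 is true.
  4. (x4 | ~x7) — ~x7 is true.
  5. (~x1 | x6) — ~x1 is true.
  6. (~x2 | ~x5) — ~x2 is true.
  7. (x5 | x2) — x5 is true.
  8. (~x2 | x7) — ~x2 is true.
  9. (x7 | ~x6) — ~x6 is true.
  10. (x1 | ~x6) — ~x6 is true.
  11. (x1 | x5) — x5 is true.
  12. (~x4 | ~x3) — ~x3 is true.
  13. (~x5 | x4) — x4 is true.
  14. (x5 | ~x6) — ~x6 is true.
  15. (~x7 | x6) — ~x7 is true.
  16. (~x2 | x4) — x4 is true.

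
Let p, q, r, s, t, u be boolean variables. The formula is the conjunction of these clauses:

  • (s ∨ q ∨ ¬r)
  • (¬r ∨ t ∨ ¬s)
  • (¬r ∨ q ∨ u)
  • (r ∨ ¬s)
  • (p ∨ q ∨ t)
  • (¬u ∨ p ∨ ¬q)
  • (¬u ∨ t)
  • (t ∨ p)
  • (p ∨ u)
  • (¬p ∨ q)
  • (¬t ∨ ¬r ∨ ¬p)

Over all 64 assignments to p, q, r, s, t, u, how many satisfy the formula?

The models are:
  p=F q=F r=F s=F t=T u=T
  p=F q=F r=T s=T t=T u=T
  p=T q=T r=F s=F t=F u=F
  p=T q=T r=F s=F t=T u=F
  p=T q=T r=F s=F t=T u=T
  p=T q=T r=T s=F t=F u=F
Count: 6.

6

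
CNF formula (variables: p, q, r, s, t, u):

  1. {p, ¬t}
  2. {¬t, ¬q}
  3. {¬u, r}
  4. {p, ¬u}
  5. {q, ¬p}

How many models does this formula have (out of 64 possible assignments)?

Split on p, then q.
  p=T, q=T: s free; 3 ways for (r,t,u) × 2^1 = 6.
  p=T, q=F: a clause becomes empty — 0.
  p=F, q=T: remaining (r,s,t,u) ∈ {(F,F,F,F); (F,T,F,F); (T,F,F,F); (T,T,F,F)} — 4.
  p=F, q=F: remaining (r,s,t,u) ∈ {(F,F,F,F); (F,T,F,F); (T,F,F,F); (T,T,F,F)} — 4.
Total: 6 + 0 + 4 + 4 = 14.

14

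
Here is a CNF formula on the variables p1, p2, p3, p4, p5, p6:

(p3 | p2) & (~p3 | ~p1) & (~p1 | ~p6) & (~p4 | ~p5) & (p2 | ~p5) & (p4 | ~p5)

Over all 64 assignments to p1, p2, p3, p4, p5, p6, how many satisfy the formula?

14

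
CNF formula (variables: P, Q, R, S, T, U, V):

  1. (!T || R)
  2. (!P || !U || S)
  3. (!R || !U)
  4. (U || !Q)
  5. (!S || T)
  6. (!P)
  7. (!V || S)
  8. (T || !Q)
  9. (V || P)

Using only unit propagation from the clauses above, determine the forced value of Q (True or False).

(!P) stands alone — P = False.
(V || P) with P = False leaves only V, so V = True.
(!V || S): since V = True, the clause reduces to (S). S = True.
In (!S || T), !S is now false; T must hold, so T = True.
(!T || R) with T = True leaves only R, so R = True.
(!U || !R): since R = True, the clause reduces to (!U). U = False.
From (U || !Q) and U = False: Q = False.

False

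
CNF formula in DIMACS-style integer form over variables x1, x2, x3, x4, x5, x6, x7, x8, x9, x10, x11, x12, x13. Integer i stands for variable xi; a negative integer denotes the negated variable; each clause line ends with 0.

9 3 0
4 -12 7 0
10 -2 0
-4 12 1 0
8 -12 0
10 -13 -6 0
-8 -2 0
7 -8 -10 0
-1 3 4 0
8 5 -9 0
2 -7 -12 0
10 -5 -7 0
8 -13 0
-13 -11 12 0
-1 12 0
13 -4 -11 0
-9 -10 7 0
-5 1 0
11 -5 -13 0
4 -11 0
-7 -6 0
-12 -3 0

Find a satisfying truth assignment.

x1=False, x2=False, x3=True, x4=False, x5=False, x6=True, x7=False, x8=True, x9=True, x10=False, x11=False, x12=False, x13=False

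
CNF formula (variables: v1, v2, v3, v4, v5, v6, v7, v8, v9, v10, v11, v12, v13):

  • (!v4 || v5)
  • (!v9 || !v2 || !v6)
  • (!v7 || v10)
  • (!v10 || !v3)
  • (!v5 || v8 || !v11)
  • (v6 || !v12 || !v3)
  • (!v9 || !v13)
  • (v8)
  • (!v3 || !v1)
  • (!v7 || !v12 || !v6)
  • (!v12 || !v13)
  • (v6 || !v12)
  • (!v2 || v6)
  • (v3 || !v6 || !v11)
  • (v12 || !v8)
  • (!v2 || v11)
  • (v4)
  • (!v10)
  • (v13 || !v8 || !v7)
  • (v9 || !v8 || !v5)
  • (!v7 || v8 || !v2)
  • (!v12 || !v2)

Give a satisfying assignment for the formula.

v1=1, v2=0, v3=0, v4=1, v5=1, v6=1, v7=0, v8=1, v9=1, v10=0, v11=0, v12=1, v13=0

Check each clause:
  1. (!v4 || v5) — v5 is true.
  2. (!v9 || !v2 || !v6) — !v2 is true.
  3. (!v7 || v10) — !v7 is true.
  4. (!v3 || !v10) — !v3 is true.
  5. (!v5 || v8 || !v11) — v8 is true.
  6. (v6 || !v12 || !v3) — !v3 is true.
  7. (!v9 || !v13) — !v13 is true.
  8. (v8) — v8 is true.
  9. (!v1 || !v3) — !v3 is true.
  10. (!v7 || !v6 || !v12) — !v7 is true.
  11. (!v12 || !v13) — !v13 is true.
  12. (!v12 || v6) — v6 is true.
  13. (!v2 || v6) — v6 is true.
  14. (v3 || !v11 || !v6) — !v11 is true.
  15. (!v8 || v12) — v12 is true.
  16. (!v2 || v11) — !v2 is true.
  17. (v4) — v4 is true.
  18. (!v10) — !v10 is true.
  19. (!v8 || !v7 || v13) — !v7 is true.
  20. (v9 || !v8 || !v5) — v9 is true.
  21. (!v7 || v8 || !v2) — v8 is true.
  22. (!v12 || !v2) — !v2 is true.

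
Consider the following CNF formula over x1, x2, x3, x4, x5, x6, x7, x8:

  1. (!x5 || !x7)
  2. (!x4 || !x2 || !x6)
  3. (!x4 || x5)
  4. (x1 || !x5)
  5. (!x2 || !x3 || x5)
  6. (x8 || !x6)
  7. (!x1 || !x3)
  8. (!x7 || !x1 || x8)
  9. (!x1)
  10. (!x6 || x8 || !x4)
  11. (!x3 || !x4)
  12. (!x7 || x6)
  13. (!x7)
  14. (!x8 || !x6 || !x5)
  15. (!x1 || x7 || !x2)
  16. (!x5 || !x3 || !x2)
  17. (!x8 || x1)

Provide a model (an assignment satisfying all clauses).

x1 = 0, x2 = 0, x3 = 0, x4 = 0, x5 = 0, x6 = 0, x7 = 0, x8 = 0

(!x1) is a unit clause, so x1 = False.
The clause (!x5) is unit: x5 must be False.
(!x4) is a unit clause, so x4 = False.
(!x7) is a unit clause, so x7 = False.
(!x8) is a unit clause, so x8 = False.
(!x6) is a unit clause, so x6 = False.
Pure literal: x2 appears only negated; assign x2 = False.
Pure literal: x3 appears only negated; assign x3 = False.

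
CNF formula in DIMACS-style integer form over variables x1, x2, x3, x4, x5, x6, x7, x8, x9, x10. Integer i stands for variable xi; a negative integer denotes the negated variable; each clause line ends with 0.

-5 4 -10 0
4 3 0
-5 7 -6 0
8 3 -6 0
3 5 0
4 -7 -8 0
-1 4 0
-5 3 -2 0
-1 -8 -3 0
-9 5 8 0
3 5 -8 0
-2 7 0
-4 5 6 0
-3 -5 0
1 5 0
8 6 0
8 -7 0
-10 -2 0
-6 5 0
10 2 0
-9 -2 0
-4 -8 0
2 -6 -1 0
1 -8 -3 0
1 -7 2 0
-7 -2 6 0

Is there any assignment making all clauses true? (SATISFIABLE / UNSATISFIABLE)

x5 = True:
  propagation gives x3=False, x4=True, x2=False, x10=True; an empty clause results — contradiction.
x5 = False:
  propagation gives x3=True, x1=True, x4=True, x8=False; an empty clause results — contradiction.
Every branch closes, so no satisfying assignment exists.

UNSATISFIABLE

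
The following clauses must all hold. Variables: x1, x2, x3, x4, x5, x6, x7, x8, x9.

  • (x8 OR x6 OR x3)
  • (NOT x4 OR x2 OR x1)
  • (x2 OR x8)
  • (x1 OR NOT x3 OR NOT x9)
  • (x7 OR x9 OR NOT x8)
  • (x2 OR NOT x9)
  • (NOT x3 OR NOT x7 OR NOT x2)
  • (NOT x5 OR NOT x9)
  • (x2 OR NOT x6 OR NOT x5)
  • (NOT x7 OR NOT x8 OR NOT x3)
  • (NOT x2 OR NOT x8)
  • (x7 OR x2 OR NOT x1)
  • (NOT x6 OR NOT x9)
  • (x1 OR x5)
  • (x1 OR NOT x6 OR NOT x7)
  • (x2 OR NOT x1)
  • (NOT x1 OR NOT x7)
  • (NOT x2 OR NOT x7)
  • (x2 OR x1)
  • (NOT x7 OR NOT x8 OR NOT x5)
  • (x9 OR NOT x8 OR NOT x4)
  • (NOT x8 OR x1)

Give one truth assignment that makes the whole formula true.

x1=T  x2=T  x3=F  x4=F  x5=F  x6=T  x7=F  x8=F  x9=F

x4 occurs only negated in the remaining clauses — set x4 = False.
Try x1 = True.
  then x2 is forced to True.
  then x8 is forced to False.
  then x7 is forced to False.
For the remaining variables, x3 = False, x5 = False, x6 = True, x9 = False works.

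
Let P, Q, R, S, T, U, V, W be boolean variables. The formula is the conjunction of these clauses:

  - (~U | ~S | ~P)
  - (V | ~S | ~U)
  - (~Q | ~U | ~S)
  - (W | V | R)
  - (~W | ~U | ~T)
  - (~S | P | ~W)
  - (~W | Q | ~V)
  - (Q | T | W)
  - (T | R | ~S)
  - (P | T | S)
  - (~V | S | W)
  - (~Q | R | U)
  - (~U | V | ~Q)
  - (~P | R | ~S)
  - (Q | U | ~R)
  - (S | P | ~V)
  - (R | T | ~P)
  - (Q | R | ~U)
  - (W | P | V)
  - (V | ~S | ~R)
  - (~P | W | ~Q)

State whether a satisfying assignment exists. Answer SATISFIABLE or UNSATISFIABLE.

SATISFIABLE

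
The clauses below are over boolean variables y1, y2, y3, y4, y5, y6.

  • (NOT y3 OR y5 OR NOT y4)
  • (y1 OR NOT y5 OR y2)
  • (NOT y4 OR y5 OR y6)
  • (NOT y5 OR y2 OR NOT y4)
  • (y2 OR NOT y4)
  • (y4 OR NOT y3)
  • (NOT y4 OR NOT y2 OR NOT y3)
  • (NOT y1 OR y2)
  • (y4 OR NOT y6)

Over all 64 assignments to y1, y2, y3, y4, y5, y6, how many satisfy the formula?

Split on y4, then y2.
  y4=1, y2=1: y1 free; 3 ways for (y3,y5,y6) × 2^1 = 6.
  y4=1, y2=0: a clause becomes empty — 0.
  y4=0, y2=1: remaining (y1,y3,y5,y6) ∈ {(0,0,0,0); (0,0,1,0); (1,0,0,0); (1,0,1,0)} — 4.
  y4=0, y2=0: remaining (y1,y3,y5,y6) ∈ {(0,0,0,0)} — 1.
Total: 6 + 0 + 4 + 1 = 11.

11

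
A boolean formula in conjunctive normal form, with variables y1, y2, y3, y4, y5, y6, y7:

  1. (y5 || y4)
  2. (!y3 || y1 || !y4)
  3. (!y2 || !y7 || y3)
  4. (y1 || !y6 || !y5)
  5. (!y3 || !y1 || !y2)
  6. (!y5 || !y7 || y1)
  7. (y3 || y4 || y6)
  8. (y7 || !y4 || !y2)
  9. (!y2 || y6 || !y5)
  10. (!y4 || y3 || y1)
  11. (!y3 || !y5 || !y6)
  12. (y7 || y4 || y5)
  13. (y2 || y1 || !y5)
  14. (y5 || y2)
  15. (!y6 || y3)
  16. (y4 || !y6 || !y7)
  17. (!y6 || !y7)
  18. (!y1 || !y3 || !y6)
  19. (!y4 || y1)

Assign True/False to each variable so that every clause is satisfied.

y1=T, y2=F, y3=T, y4=F, y5=T, y6=F, y7=T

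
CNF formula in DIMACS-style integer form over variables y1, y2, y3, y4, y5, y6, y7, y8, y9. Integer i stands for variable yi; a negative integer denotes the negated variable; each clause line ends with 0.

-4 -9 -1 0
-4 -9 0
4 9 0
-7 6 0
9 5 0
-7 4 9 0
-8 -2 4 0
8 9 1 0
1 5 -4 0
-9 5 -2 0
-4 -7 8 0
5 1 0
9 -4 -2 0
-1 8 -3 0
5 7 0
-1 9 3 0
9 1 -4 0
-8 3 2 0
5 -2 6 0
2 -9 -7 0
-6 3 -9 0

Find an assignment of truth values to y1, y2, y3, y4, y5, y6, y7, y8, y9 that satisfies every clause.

Pure literal: y5 appears only positively; assign y5 = True.
Try y1 = False.
Branch on y2: take y2 = False.
The remaining clauses are satisfied by y3 = True, y4 = False, y6 = False, y7 = False, y8 = False, y9 = True.
Every clause has at least one true literal under this assignment.

y1=False, y2=False, y3=True, y4=False, y5=True, y6=False, y7=False, y8=False, y9=True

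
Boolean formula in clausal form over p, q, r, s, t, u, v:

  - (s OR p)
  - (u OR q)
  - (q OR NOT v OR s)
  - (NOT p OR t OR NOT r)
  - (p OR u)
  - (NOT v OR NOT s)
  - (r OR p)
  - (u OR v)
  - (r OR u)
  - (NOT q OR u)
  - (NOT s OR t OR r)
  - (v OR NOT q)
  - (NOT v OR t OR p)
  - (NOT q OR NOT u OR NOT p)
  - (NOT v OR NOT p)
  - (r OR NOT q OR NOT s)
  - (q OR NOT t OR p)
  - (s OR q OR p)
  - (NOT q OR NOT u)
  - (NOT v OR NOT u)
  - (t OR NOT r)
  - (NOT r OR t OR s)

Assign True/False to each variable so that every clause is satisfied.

Try p = True.
  then v is forced to False.
  then u is forced to True.
  then q is forced to False.
Set r = True and propagate.
  then t is forced to True.
s is now unconstrained; take s = False.

p=1, q=0, r=1, s=0, t=1, u=1, v=0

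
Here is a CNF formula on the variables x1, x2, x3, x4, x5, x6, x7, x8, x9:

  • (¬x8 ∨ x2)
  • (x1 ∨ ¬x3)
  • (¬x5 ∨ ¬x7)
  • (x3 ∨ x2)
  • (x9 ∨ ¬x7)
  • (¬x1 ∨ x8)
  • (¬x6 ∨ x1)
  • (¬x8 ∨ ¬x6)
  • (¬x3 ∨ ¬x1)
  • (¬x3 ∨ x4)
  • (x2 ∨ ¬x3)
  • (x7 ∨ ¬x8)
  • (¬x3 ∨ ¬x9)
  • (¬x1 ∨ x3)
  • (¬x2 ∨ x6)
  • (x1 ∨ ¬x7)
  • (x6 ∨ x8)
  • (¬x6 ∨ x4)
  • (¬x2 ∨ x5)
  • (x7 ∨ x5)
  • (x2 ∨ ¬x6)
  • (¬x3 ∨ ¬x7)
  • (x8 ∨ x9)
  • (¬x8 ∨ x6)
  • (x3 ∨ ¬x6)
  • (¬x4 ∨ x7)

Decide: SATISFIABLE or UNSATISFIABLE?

UNSATISFIABLE

x3 = True:
  propagation gives x1=True; an empty clause results — contradiction.
x3 = False:
  propagation gives x2=True, x1=False, x6=False; an empty clause results — contradiction.
Every branch closes, so no satisfying assignment exists.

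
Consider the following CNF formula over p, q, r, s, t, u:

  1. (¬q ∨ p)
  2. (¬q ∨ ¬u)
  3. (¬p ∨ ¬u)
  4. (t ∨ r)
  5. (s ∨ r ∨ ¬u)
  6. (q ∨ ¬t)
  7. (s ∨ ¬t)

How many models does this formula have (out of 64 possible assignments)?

Split on q, then t.
  q=T, t=T: remaining (p,r,s,u) ∈ {(T,F,T,F); (T,T,T,F)} — 2.
  q=T, t=F: remaining (p,r,s,u) ∈ {(T,T,F,F); (T,T,T,F)} — 2.
  q=F, t=T: a clause becomes empty — 0.
  q=F, t=F: s free; 3 ways for (p,r,u) × 2^1 = 6.
Total: 2 + 2 + 0 + 6 = 10.

10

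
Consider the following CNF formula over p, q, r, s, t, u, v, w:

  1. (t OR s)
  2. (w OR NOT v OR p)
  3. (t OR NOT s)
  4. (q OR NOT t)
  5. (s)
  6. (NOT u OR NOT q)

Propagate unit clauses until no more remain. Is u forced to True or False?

Unit clause (s) sets s = True.
In (NOT s OR t), NOT s is now false; t must hold, so t = True.
(NOT t OR q): since t = True, the clause reduces to (q). q = True.
From (NOT q OR NOT u) and q = True: u = False.

False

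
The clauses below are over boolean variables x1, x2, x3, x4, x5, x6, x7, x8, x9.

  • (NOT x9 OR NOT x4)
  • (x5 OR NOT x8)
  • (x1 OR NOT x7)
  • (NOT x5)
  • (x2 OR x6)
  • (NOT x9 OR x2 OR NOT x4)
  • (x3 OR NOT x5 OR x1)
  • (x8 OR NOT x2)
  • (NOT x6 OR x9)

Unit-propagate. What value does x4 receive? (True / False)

False

Unit clause (NOT x5) sets x5 = False.
(NOT x8 OR x5) with x5 = False leaves only NOT x8, so x8 = False.
(x8 OR NOT x2): since x8 = False, the clause reduces to (NOT x2). x2 = False.
From (x6 OR x2) and x2 = False: x6 = True.
In (NOT x6 OR x9), NOT x6 is now false; x9 must hold, so x9 = True.
From (NOT x9 OR NOT x4) and x9 = True: x4 = False.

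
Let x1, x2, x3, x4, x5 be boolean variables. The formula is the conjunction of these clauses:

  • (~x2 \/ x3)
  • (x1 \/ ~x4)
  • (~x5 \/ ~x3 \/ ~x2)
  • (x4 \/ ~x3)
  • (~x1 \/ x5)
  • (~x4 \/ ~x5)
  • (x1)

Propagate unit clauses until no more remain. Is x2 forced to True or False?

Unit clause (x1) sets x1 = True.
From (~x1 \/ x5) and x1 = True: x5 = True.
(~x5 \/ ~x4): since x5 = True, the clause reduces to (~x4). x4 = False.
In (x4 \/ ~x3), x4 is now false; ~x3 must hold, so x3 = False.
In (x3 \/ ~x2), x3 is now false; ~x2 must hold, so x2 = False.

False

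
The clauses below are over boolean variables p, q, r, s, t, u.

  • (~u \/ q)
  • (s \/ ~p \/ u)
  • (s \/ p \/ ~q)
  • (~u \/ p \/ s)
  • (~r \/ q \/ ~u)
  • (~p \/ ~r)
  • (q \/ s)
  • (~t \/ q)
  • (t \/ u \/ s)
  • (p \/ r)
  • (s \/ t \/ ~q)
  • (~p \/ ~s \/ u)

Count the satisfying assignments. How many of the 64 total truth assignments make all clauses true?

Split on s, then p.
  s=1, p=1: remaining (q,r,t,u) ∈ {(1,0,0,1); (1,0,1,1)} — 2.
  s=1, p=0: 5 of the 16 assignments to (q,r,t,u) work.
  s=0, p=1: remaining (q,r,t,u) ∈ {(1,0,1,1)} — 1.
  s=0, p=0: a clause becomes empty — 0.
Total: 2 + 5 + 1 + 0 = 8.

8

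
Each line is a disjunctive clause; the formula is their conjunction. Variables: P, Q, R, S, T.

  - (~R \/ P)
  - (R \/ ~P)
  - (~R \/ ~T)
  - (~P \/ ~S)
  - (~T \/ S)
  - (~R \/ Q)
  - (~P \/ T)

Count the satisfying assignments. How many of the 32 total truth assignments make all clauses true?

The models are:
  P=0 Q=0 R=0 S=0 T=0
  P=0 Q=0 R=0 S=1 T=0
  P=0 Q=0 R=0 S=1 T=1
  P=0 Q=1 R=0 S=0 T=0
  P=0 Q=1 R=0 S=1 T=0
  P=0 Q=1 R=0 S=1 T=1
That's 6 in total.

6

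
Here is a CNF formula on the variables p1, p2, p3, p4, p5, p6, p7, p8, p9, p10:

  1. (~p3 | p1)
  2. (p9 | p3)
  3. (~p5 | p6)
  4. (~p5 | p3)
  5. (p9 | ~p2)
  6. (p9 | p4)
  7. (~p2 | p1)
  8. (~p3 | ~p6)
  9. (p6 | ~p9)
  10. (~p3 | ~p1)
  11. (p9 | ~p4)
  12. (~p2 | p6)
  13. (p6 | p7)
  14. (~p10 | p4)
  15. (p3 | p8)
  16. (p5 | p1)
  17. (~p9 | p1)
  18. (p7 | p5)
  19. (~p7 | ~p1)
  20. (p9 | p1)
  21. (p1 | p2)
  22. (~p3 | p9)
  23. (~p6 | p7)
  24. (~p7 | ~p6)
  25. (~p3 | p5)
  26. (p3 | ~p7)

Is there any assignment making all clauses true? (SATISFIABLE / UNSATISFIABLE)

UNSATISFIABLE

p3 = True:
  propagation gives p1=True; an empty clause results — contradiction.
p3 = False:
  propagation gives p9=True, p5=False, p6=True, p8=True; an empty clause results — contradiction.
Every branch closes, so no satisfying assignment exists.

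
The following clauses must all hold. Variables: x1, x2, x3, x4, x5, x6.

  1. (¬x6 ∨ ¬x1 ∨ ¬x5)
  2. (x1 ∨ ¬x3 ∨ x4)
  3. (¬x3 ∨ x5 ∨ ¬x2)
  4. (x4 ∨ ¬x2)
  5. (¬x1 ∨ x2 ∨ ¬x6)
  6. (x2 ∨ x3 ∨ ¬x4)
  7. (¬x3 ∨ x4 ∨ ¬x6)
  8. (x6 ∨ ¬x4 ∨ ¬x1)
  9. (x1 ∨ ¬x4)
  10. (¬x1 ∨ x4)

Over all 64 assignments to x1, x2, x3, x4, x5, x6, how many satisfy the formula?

5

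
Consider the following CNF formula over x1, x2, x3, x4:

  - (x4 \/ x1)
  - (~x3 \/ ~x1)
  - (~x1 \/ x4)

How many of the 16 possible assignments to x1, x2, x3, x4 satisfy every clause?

6

The models are:
  x1=0 x2=0 x3=0 x4=1
  x1=0 x2=0 x3=1 x4=1
  x1=0 x2=1 x3=0 x4=1
  x1=0 x2=1 x3=1 x4=1
  x1=1 x2=0 x3=0 x4=1
  x1=1 x2=1 x3=0 x4=1
Count: 6.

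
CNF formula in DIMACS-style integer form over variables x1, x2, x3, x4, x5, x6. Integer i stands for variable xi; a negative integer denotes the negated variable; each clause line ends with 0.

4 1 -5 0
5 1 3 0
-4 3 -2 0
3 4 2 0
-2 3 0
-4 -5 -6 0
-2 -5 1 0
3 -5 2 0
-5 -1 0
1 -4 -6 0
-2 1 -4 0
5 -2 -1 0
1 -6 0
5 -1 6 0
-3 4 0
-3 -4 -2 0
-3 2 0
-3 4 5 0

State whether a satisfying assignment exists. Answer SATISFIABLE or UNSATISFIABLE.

Branch on x1: take x1 = True.
  then x5 is forced to False.
  then x2 is forced to False.
  then x6 is forced to True.
  then x3 is forced to False.
  then x4 is forced to True.
Every clause has at least one true literal under this assignment.
So x1=T, x2=F, x3=F, x4=T, x5=F, x6=T is a satisfying assignment.

SATISFIABLE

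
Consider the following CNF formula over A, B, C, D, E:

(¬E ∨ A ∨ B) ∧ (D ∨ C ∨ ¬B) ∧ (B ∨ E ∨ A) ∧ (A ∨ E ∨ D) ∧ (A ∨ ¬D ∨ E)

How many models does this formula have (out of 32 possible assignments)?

Case analysis on A and E:
  A=1, E=1: 7 of the 8 assignments to (B,C,D) work.
  A=1, E=0: 7 of the 8 assignments to (B,C,D) work.
  A=0, E=1: remaining (B,C,D) ∈ {(1,0,1); (1,1,0); (1,1,1)} — 3.
  A=0, E=0: a clause becomes empty — 0.
Total: 7 + 7 + 3 + 0 = 17.

17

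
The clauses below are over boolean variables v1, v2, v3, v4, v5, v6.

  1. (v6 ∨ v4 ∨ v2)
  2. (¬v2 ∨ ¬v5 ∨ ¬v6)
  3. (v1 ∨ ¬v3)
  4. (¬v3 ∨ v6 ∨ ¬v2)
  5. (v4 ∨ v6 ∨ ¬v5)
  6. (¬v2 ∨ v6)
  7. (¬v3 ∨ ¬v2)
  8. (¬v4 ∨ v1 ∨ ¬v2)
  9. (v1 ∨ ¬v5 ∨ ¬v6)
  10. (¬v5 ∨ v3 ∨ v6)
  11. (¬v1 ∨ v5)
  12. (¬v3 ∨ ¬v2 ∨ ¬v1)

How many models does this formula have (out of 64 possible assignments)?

9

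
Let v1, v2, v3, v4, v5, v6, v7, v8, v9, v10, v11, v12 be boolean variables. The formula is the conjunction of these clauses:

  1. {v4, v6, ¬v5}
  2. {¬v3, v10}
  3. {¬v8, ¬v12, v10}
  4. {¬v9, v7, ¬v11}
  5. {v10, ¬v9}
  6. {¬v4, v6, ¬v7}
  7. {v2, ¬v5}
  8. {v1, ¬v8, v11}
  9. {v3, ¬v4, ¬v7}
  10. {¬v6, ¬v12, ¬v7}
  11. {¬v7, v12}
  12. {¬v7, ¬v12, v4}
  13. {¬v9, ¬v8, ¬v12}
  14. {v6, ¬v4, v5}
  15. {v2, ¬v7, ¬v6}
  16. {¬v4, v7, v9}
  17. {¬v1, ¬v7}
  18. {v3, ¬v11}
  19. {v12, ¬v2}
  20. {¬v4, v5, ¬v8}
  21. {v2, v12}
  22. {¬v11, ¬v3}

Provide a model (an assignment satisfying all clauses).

v1=False  v2=True  v3=False  v4=True  v5=False  v6=True  v7=False  v8=False  v9=True  v10=True  v11=False  v12=True

Check each clause:
  1. {¬v5, v4, v6} — ¬v5 is true.
  2. {¬v3, v10} — v10 is true.
  3. {v10, ¬v12, ¬v8} — ¬v8 is true.
  4. {v7, ¬v11, ¬v9} — ¬v11 is true.
  5. {¬v9, v10} — v10 is true.
  6. {v6, ¬v4, ¬v7} — ¬v7 is true.
  7. {¬v5, v2} — v2 is true.
  8. {v1, v11, ¬v8} — ¬v8 is true.
  9. {¬v7, ¬v4, v3} — ¬v7 is true.
  10. {¬v12, ¬v7, ¬v6} — ¬v7 is true.
  11. {v12, ¬v7} — ¬v7 is true.
  12. {¬v12, ¬v7, v4} — ¬v7 is true.
  13. {¬v12, ¬v9, ¬v8} — ¬v8 is true.
  14. {v5, ¬v4, v6} — v6 is true.
  15. {v2, ¬v6, ¬v7} — ¬v7 is true.
  16. {¬v4, v9, v7} — v9 is true.
  17. {¬v1, ¬v7} — ¬v7 is true.
  18. {¬v11, v3} — ¬v11 is true.
  19. {v12, ¬v2} — v12 is true.
  20. {¬v8, v5, ¬v4} — ¬v8 is true.
  21. {v2, v12} — v2 is true.
  22. {¬v11, ¬v3} — ¬v3 is true.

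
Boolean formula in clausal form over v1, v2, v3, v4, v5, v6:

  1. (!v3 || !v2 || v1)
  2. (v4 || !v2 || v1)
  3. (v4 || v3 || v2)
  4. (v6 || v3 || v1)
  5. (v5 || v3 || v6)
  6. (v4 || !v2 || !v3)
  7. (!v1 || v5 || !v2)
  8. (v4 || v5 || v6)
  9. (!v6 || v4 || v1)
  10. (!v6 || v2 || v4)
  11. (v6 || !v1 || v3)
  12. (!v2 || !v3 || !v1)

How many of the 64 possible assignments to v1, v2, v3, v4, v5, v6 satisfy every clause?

18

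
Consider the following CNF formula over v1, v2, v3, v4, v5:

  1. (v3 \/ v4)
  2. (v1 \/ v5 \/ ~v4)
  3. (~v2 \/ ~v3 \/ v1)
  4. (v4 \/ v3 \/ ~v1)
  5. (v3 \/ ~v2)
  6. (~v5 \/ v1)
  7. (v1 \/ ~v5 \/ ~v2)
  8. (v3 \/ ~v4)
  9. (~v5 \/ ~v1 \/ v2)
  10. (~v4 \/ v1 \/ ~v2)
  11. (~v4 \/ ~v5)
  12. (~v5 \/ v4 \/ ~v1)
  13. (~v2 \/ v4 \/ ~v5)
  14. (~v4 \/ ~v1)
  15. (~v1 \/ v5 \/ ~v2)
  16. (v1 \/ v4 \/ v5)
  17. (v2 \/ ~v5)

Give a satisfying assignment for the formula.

v1=1, v2=0, v3=1, v4=0, v5=0

Check each clause:
  1. (v4 \/ v3) — v3 is true.
  2. (v5 \/ v1 \/ ~v4) — v1 is true.
  3. (~v3 \/ ~v2 \/ v1) — v1 is true.
  4. (v4 \/ ~v1 \/ v3) — v3 is true.
  5. (~v2 \/ v3) — v3 is true.
  6. (v1 \/ ~v5) — v1 is true.
  7. (~v2 \/ ~v5 \/ v1) — v1 is true.
  8. (v3 \/ ~v4) — v3 is true.
  9. (v2 \/ ~v1 \/ ~v5) — ~v5 is true.
  10. (~v2 \/ v1 \/ ~v4) — v1 is true.
  11. (~v4 \/ ~v5) — ~v5 is true.
  12. (~v1 \/ v4 \/ ~v5) — ~v5 is true.
  13. (~v2 \/ ~v5 \/ v4) — ~v5 is true.
  14. (~v4 \/ ~v1) — ~v4 is true.
  15. (~v1 \/ ~v2 \/ v5) — ~v2 is true.
  16. (v5 \/ v4 \/ v1) — v1 is true.
  17. (~v5 \/ v2) — ~v5 is true.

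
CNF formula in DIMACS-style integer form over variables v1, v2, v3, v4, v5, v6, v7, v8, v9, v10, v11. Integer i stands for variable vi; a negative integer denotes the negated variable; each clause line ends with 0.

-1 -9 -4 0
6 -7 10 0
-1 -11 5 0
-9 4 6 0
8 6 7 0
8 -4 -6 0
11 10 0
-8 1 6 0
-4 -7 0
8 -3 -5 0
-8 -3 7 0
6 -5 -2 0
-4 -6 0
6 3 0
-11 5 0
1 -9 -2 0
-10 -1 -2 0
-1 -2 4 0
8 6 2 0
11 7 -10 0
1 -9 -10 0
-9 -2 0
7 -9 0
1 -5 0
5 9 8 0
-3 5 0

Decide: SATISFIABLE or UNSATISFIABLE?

SATISFIABLE

Branch on v1: take v1 = True.
Branch on v2: take v2 = False.
The remaining clauses are satisfied by v3 = False, v4 = False, v5 = True, v6 = True, v7 = True, v8 = False, v9 = False, v10 = True, v11 = False.
Every clause has at least one true literal under this assignment.
So v1=T  v2=F  v3=F  v4=F  v5=T  v6=T  v7=T  v8=F  v9=F  v10=T  v11=F is a satisfying assignment.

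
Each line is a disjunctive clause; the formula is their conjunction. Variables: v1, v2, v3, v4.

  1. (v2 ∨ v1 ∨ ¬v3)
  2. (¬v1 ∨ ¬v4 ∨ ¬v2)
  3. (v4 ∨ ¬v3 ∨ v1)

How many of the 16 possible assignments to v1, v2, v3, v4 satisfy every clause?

11

Split on v1, then v2.
  v1=T, v2=T: remaining (v3,v4) ∈ {(F,F); (T,F)} — 2.
  v1=T, v2=F: remaining (v3,v4) ∈ {(F,F); (F,T); (T,F); (T,T)} — 4.
  v1=F, v2=T: remaining (v3,v4) ∈ {(F,F); (F,T); (T,T)} — 3.
  v1=F, v2=F: remaining (v3,v4) ∈ {(F,F); (F,T)} — 2.
Total: 2 + 4 + 3 + 2 = 11.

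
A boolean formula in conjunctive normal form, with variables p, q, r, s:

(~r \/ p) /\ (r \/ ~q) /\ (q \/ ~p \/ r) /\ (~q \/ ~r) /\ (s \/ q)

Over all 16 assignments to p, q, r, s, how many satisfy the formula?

2

The models are:
  p=F q=F r=F s=T
  p=T q=F r=T s=T
That's 2 in total.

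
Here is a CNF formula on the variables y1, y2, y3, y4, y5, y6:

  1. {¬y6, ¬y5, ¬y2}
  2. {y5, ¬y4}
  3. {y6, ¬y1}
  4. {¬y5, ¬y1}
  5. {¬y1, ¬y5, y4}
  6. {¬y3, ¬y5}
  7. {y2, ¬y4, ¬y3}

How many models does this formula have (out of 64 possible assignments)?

18

Case analysis on y5 and y1:
  y5=1, y1=1: a clause becomes empty — 0.
  y5=1, y1=0: y4 free; 3 ways for (y2,y3,y6) × 2^1 = 6.
  y5=0, y1=1: remaining (y2,y3,y4,y6) ∈ {(0,0,0,1); (0,1,0,1); (1,0,0,1); (1,1,0,1)} — 4.
  y5=0, y1=0: forces y4=0; y2, y3, y6 free → 2^3 = 8.
Total: 0 + 6 + 4 + 8 = 18.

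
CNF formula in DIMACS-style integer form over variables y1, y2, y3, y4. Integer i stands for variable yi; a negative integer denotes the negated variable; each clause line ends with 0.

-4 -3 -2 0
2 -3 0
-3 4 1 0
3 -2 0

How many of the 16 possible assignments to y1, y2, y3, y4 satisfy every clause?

5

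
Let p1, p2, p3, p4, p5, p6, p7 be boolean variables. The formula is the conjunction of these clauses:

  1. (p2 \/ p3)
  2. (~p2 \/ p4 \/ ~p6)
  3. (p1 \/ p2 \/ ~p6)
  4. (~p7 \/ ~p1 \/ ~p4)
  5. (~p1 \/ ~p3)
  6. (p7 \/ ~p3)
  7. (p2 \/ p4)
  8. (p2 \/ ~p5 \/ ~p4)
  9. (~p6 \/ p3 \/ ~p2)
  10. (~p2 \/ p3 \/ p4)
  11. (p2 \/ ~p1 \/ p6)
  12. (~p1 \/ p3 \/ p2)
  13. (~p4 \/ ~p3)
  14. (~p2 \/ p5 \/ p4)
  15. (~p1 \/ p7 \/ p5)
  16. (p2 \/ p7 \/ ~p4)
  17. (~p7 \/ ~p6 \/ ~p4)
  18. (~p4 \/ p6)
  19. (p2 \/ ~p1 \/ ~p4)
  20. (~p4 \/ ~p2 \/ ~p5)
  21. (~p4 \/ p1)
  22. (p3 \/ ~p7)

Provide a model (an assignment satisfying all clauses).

p1=False  p2=True  p3=True  p4=False  p5=True  p6=False  p7=True

Set p1 = False and propagate.
  then p4 is forced to False.
  then p2 is forced to True.
  then p6 is forced to False.
  then p3 is forced to True.
  then p7 is forced to True.
  then p5 is forced to True.
Check each clause:
  1. (p2 \/ p3) — p2 is true.
  2. (~p2 \/ ~p6 \/ p4) — ~p6 is true.
  3. (p1 \/ p2 \/ ~p6) — ~p6 is true.
  4. (~p4 \/ ~p7 \/ ~p1) — ~p4 is true.
  5. (~p1 \/ ~p3) — ~p1 is true.
  6. (p7 \/ ~p3) — p7 is true.
  7. (p2 \/ p4) — p2 is true.
  8. (p2 \/ ~p4 \/ ~p5) — p2 is true.
  9. (p3 \/ ~p6 \/ ~p2) — ~p6 is true.
  10. (p3 \/ ~p2 \/ p4) — p3 is true.
  11. (p6 \/ ~p1 \/ p2) — p2 is true.
  12. (p2 \/ ~p1 \/ p3) — p2 is true.
  13. (~p4 \/ ~p3) — ~p4 is true.
  14. (p5 \/ p4 \/ ~p2) — p5 is true.
  15. (p7 \/ ~p1 \/ p5) — p5 is true.
  16. (p2 \/ p7 \/ ~p4) — p2 is true.
  17. (~p7 \/ ~p4 \/ ~p6) — ~p6 is true.
  18. (~p4 \/ p6) — ~p4 is true.
  19. (~p1 \/ p2 \/ ~p4) — p2 is true.
  20. (~p5 \/ ~p2 \/ ~p4) — ~p4 is true.
  21. (p1 \/ ~p4) — ~p4 is true.
  22. (p3 \/ ~p7) — p3 is true.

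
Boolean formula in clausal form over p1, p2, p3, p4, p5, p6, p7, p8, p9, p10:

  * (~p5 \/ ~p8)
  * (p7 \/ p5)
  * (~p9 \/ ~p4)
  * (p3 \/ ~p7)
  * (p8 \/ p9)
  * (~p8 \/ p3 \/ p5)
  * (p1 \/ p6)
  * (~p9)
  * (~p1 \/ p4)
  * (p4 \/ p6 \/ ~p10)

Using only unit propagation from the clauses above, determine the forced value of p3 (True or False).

True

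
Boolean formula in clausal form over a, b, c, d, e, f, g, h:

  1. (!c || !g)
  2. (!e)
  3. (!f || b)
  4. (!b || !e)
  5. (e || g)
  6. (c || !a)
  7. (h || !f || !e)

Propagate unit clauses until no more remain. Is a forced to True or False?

False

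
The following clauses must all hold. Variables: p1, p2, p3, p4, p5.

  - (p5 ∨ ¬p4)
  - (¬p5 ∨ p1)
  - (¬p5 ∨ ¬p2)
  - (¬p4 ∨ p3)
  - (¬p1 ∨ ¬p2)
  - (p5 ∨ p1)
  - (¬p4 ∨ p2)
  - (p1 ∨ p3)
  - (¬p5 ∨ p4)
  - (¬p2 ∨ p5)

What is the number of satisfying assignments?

2

The models are:
  p1=T p2=F p3=F p4=F p5=F
  p1=T p2=F p3=T p4=F p5=F
Count: 2.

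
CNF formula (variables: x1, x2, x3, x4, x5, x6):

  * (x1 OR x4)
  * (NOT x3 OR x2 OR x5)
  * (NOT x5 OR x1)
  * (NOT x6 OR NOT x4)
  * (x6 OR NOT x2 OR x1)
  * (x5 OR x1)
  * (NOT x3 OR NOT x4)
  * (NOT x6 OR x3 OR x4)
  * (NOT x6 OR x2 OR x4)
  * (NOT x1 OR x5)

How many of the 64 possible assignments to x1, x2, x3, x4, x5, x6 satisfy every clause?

7

The models are:
  x1=1 x2=0 x3=0 x4=0 x5=1 x6=0
  x1=1 x2=0 x3=0 x4=1 x5=1 x6=0
  x1=1 x2=0 x3=1 x4=0 x5=1 x6=0
  x1=1 x2=1 x3=0 x4=0 x5=1 x6=0
  x1=1 x2=1 x3=0 x4=1 x5=1 x6=0
  x1=1 x2=1 x3=1 x4=0 x5=1 x6=0
  x1=1 x2=1 x3=1 x4=0 x5=1 x6=1
Count: 7.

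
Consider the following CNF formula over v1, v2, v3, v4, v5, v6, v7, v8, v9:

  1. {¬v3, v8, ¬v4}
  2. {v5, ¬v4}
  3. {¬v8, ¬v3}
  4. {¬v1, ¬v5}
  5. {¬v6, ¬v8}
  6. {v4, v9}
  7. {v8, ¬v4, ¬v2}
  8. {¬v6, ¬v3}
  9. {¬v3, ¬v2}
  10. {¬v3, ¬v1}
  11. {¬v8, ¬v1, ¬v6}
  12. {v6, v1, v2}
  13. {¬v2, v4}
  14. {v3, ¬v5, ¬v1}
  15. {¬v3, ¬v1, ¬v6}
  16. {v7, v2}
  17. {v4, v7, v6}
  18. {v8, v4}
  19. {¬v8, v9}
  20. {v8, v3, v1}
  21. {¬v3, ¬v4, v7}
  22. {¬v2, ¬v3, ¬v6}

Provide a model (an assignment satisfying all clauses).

v1=False, v2=True, v3=False, v4=True, v5=True, v6=False, v7=True, v8=True, v9=True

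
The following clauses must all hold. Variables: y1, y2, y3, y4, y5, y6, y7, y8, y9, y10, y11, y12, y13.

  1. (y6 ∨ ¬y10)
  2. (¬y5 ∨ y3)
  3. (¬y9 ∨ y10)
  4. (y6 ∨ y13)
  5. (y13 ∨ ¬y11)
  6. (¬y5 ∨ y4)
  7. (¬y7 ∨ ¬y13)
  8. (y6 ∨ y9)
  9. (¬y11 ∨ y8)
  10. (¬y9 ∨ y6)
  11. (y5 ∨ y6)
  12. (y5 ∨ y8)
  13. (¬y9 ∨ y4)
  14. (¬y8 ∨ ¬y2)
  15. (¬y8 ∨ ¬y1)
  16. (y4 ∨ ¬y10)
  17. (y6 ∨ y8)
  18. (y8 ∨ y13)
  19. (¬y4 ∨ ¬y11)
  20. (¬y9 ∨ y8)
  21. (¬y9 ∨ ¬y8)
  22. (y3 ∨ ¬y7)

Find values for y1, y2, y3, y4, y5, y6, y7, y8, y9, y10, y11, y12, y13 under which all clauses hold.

y1 occurs only negated in the remaining clauses — set y1 = False.
y2 occurs only negated in the remaining clauses — set y2 = False.
Set y3 = False and propagate.
  then y5 is forced to False.
  then y6 is forced to True.
  then y8 is forced to True.
  then y9 is forced to False.
  then y7 is forced to False.
The remaining clauses are satisfied by y4 = False, y10 = False, y11 = False, y12 = True, y13 = True.
Check each clause:
  1. (¬y10 ∨ y6) — y6 is true.
  2. (y3 ∨ ¬y5) — ¬y5 is true.
  3. (¬y9 ∨ y10) — ¬y9 is true.
  4. (y13 ∨ y6) — y13 is true.
  5. (¬y11 ∨ y13) — y13 is true.
  6. (y4 ∨ ¬y5) — ¬y5 is true.
  7. (¬y7 ∨ ¬y13) — ¬y7 is true.
  8. (y9 ∨ y6) — y6 is true.
  9. (¬y11 ∨ y8) — y8 is true.
  10. (y6 ∨ ¬y9) — y6 is true.
  11. (y6 ∨ y5) — y6 is true.
  12. (y5 ∨ y8) — y8 is true.
  13. (y4 ∨ ¬y9) — ¬y9 is true.
  14. (¬y8 ∨ ¬y2) — ¬y2 is true.
  15. (¬y8 ∨ ¬y1) — ¬y1 is true.
  16. (y4 ∨ ¬y10) — ¬y10 is true.
  17. (y6 ∨ y8) — y8 is true.
  18. (y13 ∨ y8) — y8 is true.
  19. (¬y4 ∨ ¬y11) — ¬y4 is true.
  20. (y8 ∨ ¬y9) — y8 is true.
  21. (¬y8 ∨ ¬y9) — ¬y9 is true.
  22. (y3 ∨ ¬y7) — ¬y7 is true.

y1 = False, y2 = False, y3 = False, y4 = False, y5 = False, y6 = True, y7 = False, y8 = True, y9 = False, y10 = False, y11 = False, y12 = True, y13 = True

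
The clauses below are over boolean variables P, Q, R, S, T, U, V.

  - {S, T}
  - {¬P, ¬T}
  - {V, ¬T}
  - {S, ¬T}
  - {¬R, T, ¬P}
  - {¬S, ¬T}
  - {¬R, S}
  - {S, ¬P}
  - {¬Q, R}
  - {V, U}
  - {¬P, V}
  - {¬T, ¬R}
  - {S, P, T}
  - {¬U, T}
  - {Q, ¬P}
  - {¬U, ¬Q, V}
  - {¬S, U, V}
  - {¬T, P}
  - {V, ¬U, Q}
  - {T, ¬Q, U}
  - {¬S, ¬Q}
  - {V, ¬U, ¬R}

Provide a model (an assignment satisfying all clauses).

P=F, Q=F, R=F, S=T, T=F, U=F, V=T

Check each clause:
  1. {S, T} — S is true.
  2. {¬T, ¬P} — ¬T is true.
  3. {V, ¬T} — ¬T is true.
  4. {¬T, S} — ¬T is true.
  5. {¬R, ¬P, T} — ¬R is true.
  6. {¬T, ¬S} — ¬T is true.
  7. {¬R, S} — S is true.
  8. {S, ¬P} — S is true.
  9. {R, ¬Q} — ¬Q is true.
  10. {V, U} — V is true.
  11. {V, ¬P} — ¬P is true.
  12. {¬R, ¬T} — ¬T is true.
  13. {T, S, P} — S is true.
  14. {T, ¬U} — ¬U is true.
  15. {¬P, Q} — ¬P is true.
  16. {¬U, ¬Q, V} — ¬U is true.
  17. {U, V, ¬S} — V is true.
  18. {¬T, P} — ¬T is true.
  19. {Q, V, ¬U} — ¬U is true.
  20. {¬Q, U, T} — ¬Q is true.
  21. {¬S, ¬Q} — ¬Q is true.
  22. {¬U, ¬R, V} — ¬U is true.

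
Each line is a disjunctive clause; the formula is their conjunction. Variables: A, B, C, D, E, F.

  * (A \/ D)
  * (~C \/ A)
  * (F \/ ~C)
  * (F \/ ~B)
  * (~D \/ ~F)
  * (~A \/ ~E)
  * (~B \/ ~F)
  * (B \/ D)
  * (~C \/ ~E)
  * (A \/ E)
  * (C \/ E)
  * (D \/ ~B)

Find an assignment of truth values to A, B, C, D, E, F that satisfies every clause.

A=F  B=F  C=F  D=T  E=T  F=F

Try A = False.
  then D is forced to True.
  then C is forced to False.
  then F is forced to False.
  then B is forced to False.
  then E is forced to True.
Every clause has at least one true literal under this assignment.
Check each clause:
  1. (D \/ A) — D is true.
  2. (A \/ ~C) — ~C is true.
  3. (F \/ ~C) — ~C is true.
  4. (~B \/ F) — ~B is true.
  5. (~F \/ ~D) — ~F is true.
  6. (~E \/ ~A) — ~A is true.
  7. (~B \/ ~F) — ~F is true.
  8. (D \/ B) — D is true.
  9. (~E \/ ~C) — ~C is true.
  10. (A \/ E) — E is true.
  11. (C \/ E) — E is true.
  12. (D \/ ~B) — D is true.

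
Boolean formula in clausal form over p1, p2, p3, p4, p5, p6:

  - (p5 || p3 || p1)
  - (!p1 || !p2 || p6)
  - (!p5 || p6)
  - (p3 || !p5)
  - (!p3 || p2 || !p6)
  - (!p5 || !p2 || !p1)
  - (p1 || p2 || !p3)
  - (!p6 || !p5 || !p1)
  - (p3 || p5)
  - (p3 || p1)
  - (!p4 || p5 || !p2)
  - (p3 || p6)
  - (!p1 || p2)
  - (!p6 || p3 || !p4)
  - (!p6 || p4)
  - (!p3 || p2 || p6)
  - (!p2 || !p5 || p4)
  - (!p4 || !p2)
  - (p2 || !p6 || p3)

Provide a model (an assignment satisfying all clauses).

p1=False  p2=True  p3=True  p4=False  p5=False  p6=False

Set p1 = False and propagate.
  then p3 is forced to True.
  then p2 is forced to True.
  then p4 is forced to False.
  then p6 is forced to False.
  then p5 is forced to False.
Every clause has at least one true literal under this assignment.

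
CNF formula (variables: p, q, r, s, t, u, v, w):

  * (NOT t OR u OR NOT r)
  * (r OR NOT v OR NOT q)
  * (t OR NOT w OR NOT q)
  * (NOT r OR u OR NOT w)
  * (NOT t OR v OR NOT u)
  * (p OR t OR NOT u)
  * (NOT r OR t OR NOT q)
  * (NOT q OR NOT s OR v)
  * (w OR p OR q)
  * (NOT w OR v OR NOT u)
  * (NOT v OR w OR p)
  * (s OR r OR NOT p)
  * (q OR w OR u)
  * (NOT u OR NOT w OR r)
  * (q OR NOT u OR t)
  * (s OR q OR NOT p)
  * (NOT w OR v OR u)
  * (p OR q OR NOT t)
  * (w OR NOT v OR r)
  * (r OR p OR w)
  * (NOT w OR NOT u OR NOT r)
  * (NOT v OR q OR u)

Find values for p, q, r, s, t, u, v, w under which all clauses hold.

p = 1, q = 1, r = 1, s = 1, t = 1, u = 1, v = 1, w = 0

Check each clause:
  1. (NOT t OR NOT r OR u) — u is true.
  2. (r OR NOT q OR NOT v) — r is true.
  3. (NOT q OR NOT w OR t) — NOT w is true.
  4. (u OR NOT w OR NOT r) — NOT w is true.
  5. (NOT u OR v OR NOT t) — v is true.
  6. (p OR NOT u OR t) — p is true.
  7. (NOT q OR t OR NOT r) — t is true.
  8. (NOT s OR NOT q OR v) — v is true.
  9. (q OR p OR w) — p is true.
  10. (NOT w OR v OR NOT u) — NOT w is true.
  11. (p OR NOT v OR w) — p is true.
  12. (s OR r OR NOT p) — r is true.
  13. (q OR u OR w) — q is true.
  14. (NOT w OR NOT u OR r) — NOT w is true.
  15. (t OR q OR NOT u) — q is true.
  16. (q OR NOT p OR s) — q is true.
  17. (v OR NOT w OR u) — NOT w is true.
  18. (q OR p OR NOT t) — p is true.
  19. (NOT v OR r OR w) — r is true.
  20. (r OR w OR p) — p is true.
  21. (NOT u OR NOT r OR NOT w) — NOT w is true.
  22. (u OR NOT v OR q) — q is true.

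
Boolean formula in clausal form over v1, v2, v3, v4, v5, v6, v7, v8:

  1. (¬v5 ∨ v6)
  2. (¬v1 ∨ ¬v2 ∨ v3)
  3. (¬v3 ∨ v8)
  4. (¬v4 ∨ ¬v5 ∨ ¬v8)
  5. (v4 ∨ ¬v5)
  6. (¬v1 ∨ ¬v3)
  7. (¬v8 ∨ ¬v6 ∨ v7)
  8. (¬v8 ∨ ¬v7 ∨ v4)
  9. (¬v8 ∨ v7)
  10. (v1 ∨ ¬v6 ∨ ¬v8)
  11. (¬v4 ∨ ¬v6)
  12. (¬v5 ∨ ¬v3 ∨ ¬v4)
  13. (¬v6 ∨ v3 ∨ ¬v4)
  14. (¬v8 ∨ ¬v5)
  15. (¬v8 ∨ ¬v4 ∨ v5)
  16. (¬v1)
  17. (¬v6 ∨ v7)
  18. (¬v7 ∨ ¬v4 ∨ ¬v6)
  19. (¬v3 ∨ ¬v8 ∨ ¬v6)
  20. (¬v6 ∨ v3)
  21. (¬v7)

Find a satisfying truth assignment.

The clause (¬v1) is unit: v1 must be False.
(¬v7) is a unit clause, so v7 = False.
Unit propagation: (¬v8) forces v8 = False.
The clause (¬v3) is unit: v3 must be False.
Unit propagation: (¬v6) forces v6 = False.
Unit propagation: (¬v5) forces v5 = False.
v2, v4 are now unconstrained; take v2 = True, v4 = False.

v1=0, v2=1, v3=0, v4=0, v5=0, v6=0, v7=0, v8=0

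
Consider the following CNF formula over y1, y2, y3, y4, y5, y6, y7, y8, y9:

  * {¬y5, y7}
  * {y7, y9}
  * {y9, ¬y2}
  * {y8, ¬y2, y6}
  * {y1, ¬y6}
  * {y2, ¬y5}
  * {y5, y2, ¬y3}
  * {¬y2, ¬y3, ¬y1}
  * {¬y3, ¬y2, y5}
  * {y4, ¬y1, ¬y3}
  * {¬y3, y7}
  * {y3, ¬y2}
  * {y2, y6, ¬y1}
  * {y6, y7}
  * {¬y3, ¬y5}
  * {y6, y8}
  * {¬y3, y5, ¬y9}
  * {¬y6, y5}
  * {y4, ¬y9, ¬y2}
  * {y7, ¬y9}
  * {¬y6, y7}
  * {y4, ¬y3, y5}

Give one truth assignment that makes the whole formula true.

y1 = 0  y2 = 0  y3 = 0  y4 = 1  y5 = 0  y6 = 0  y7 = 1  y8 = 1  y9 = 0

Check each clause:
  1. {¬y5, y7} — ¬y5 is true.
  2. {y9, y7} — y7 is true.
  3. {¬y2, y9} — ¬y2 is true.
  4. {y8, ¬y2, y6} — y8 is true.
  5. {y1, ¬y6} — ¬y6 is true.
  6. {¬y5, y2} — ¬y5 is true.
  7. {y2, y5, ¬y3} — ¬y3 is true.
  8. {¬y1, ¬y3, ¬y2} — ¬y3 is true.
  9. {¬y3, y5, ¬y2} — ¬y3 is true.
  10. {y4, ¬y1, ¬y3} — y4 is true.
  11. {¬y3, y7} — ¬y3 is true.
  12. {y3, ¬y2} — ¬y2 is true.
  13. {y6, y2, ¬y1} — ¬y1 is true.
  14. {y7, y6} — y7 is true.
  15. {¬y3, ¬y5} — ¬y5 is true.
  16. {y8, y6} — y8 is true.
  17. {¬y9, y5, ¬y3} — ¬y3 is true.
  18. {y5, ¬y6} — ¬y6 is true.
  19. {¬y9, y4, ¬y2} — y4 is true.
  20. {¬y9, y7} — ¬y9 is true.
  21. {y7, ¬y6} — ¬y6 is true.
  22. {y4, y5, ¬y3} — y4 is true.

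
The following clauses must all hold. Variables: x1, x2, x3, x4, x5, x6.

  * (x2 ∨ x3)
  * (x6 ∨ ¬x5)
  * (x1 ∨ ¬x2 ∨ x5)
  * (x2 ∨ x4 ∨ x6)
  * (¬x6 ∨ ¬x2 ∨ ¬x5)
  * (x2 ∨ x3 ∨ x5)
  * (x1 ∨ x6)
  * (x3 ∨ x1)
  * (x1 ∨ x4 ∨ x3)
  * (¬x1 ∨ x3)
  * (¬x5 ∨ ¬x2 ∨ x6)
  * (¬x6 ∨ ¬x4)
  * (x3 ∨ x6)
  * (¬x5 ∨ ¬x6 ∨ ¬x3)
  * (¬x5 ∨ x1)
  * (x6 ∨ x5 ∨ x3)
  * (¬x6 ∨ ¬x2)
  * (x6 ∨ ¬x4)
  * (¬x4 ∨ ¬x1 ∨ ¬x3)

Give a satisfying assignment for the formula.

x1=True, x2=True, x3=True, x4=False, x5=False, x6=False

Check each clause:
  1. (x2 ∨ x3) — x2 is true.
  2. (x6 ∨ ¬x5) — ¬x5 is true.
  3. (x5 ∨ x1 ∨ ¬x2) — x1 is true.
  4. (x4 ∨ x2 ∨ x6) — x2 is true.
  5. (¬x5 ∨ ¬x2 ∨ ¬x6) — ¬x6 is true.
  6. (x2 ∨ x3 ∨ x5) — x2 is true.
  7. (x6 ∨ x1) — x1 is true.
  8. (x3 ∨ x1) — x1 is true.
  9. (x4 ∨ x3 ∨ x1) — x1 is true.
  10. (¬x1 ∨ x3) — x3 is true.
  11. (x6 ∨ ¬x2 ∨ ¬x5) — ¬x5 is true.
  12. (¬x4 ∨ ¬x6) — ¬x6 is true.
  13. (x6 ∨ x3) — x3 is true.
  14. (¬x6 ∨ ¬x3 ∨ ¬x5) — ¬x6 is true.
  15. (¬x5 ∨ x1) — x1 is true.
  16. (x5 ∨ x6 ∨ x3) — x3 is true.
  17. (¬x2 ∨ ¬x6) — ¬x6 is true.
  18. (x6 ∨ ¬x4) — ¬x4 is true.
  19. (¬x1 ∨ ¬x4 ∨ ¬x3) — ¬x4 is true.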